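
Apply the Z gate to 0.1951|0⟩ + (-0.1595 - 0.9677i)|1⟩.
0.1951|0⟩ + (0.1595 + 0.9677i)|1⟩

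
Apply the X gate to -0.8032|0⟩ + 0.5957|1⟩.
0.5957|0⟩ - 0.8032|1⟩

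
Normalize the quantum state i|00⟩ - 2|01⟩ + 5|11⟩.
0.1826i|00⟩ - 0.3651|01⟩ + 0.9129|11⟩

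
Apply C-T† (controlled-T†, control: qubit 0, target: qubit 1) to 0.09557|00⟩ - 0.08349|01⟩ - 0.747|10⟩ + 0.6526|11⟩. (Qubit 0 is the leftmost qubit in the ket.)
0.09557|00⟩ - 0.08349|01⟩ - 0.747|10⟩ + (0.4615 - 0.4615i)|11⟩

C-T† leaves the control-|0⟩ kets |00⟩, |01⟩ unchanged and applies T† to qubit 1 on the control-|1⟩ pair (|10⟩, |11⟩).
T† = [[1, 0], [0, (1/√2 - (1/√2)i)]].
With a = amp(|10⟩) = -0.747 and b = amp(|11⟩) = 0.6526:
new amp(|10⟩) = (1)·a = -0.747
new amp(|11⟩) = (1/√2 - (1/√2)i)·b = (0.4615 - 0.4615i)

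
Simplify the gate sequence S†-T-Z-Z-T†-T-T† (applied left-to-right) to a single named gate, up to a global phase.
S†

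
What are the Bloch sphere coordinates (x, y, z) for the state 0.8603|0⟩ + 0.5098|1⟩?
(0.8772, 0, 0.4802)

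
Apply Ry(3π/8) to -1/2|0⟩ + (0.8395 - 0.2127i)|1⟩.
(-0.8821 + 0.1182i)|0⟩ + (0.4202 - 0.1769i)|1⟩

Ry(3π/8) = [[cos(θ/2), −sin(θ/2)], [sin(θ/2), cos(θ/2)]]; θ = 3π/8, cos(θ/2) ≈ 0.83147, sin(θ/2) ≈ 0.55557.
With a = amp(|0⟩) = -1/2 and b = amp(|1⟩) = (0.8395 - 0.2127i):
new amp(|0⟩) = (0.83147)·a + (-0.55557)·b = (-0.8821 + 0.1182i)
new amp(|1⟩) = (0.55557)·a + (0.83147)·b = (0.4202 - 0.1769i)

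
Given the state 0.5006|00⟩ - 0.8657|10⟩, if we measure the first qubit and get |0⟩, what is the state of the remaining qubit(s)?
|0⟩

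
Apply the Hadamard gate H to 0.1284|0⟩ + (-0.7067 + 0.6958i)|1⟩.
(-0.4089 + 0.492i)|0⟩ + (0.5905 - 0.492i)|1⟩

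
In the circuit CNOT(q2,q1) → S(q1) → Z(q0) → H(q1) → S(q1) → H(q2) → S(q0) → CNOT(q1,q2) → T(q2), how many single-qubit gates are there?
7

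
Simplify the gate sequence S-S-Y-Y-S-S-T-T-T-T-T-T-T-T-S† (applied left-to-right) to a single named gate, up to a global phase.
S†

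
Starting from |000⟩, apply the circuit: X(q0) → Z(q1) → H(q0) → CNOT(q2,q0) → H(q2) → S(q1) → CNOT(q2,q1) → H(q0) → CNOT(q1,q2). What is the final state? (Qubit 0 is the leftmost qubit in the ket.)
1/√2|100⟩ + 1/√2|110⟩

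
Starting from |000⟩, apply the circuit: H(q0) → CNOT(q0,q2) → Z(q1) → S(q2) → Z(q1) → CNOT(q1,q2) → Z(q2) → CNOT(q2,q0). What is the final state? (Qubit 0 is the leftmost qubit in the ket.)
1/√2|000⟩ - (1/√2)i|001⟩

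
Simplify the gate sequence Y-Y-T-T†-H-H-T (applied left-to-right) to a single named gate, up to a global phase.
T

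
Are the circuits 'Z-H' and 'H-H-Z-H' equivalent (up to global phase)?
Yes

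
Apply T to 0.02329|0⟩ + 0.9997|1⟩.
0.02329|0⟩ + (0.7069 + 0.7069i)|1⟩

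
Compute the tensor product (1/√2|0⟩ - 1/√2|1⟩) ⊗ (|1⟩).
1/√2|01⟩ - 1/√2|11⟩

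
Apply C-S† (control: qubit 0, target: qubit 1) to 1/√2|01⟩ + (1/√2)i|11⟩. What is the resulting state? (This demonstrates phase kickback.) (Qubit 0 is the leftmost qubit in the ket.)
1/√2|01⟩ + 1/√2|11⟩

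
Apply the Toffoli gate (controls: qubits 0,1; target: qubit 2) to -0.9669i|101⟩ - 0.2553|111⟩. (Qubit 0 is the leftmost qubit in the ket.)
-0.9669i|101⟩ - 0.2553|110⟩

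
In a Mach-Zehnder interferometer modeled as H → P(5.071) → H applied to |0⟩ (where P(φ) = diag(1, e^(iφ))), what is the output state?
(0.6755 - 0.4682i)|0⟩ + (0.3245 + 0.4682i)|1⟩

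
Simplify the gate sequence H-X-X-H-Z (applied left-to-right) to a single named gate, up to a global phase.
Z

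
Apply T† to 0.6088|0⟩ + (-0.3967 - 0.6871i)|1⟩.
0.6088|0⟩ + (-0.7664 - 0.2053i)|1⟩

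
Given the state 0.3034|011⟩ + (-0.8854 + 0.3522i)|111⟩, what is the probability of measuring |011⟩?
0.09205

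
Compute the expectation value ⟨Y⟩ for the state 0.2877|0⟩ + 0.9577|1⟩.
0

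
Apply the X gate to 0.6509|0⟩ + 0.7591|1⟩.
0.7591|0⟩ + 0.6509|1⟩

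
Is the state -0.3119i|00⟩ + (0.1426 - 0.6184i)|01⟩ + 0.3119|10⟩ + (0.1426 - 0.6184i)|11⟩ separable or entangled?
Entangled

Writing the state as a|00⟩ + b|01⟩ + c|10⟩ + d|11⟩, it is a product state iff ad − bc = 0.
Here (a, b, c, d) = (-0.3119i, (0.1426 - 0.6184i), 0.3119, (0.1426 - 0.6184i)): ad − bc = (-0.3119i)(0.1426 - 0.6184i) − (0.1426 - 0.6184i)(0.3119) = (-0.2374 + 0.1484i) ≠ 0, so the state is entangled.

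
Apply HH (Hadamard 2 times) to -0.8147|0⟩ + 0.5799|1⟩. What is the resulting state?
-0.8147|0⟩ + 0.5799|1⟩

H² = I, so an even number of Hadamards cancels: H^2 = I and the state is unchanged.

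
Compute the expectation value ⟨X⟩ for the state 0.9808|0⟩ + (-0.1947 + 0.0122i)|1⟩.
-0.3819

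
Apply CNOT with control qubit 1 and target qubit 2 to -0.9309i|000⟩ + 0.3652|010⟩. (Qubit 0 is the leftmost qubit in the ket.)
-0.9309i|000⟩ + 0.3652|011⟩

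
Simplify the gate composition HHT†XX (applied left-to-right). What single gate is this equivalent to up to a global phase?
T†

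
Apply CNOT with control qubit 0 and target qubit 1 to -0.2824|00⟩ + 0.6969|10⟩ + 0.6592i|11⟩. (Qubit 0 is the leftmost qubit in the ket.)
-0.2824|00⟩ + 0.6592i|10⟩ + 0.6969|11⟩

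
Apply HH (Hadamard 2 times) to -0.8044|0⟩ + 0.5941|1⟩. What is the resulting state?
-0.8044|0⟩ + 0.5941|1⟩

H² = I, so an even number of Hadamards cancels: H^2 = I and the state is unchanged.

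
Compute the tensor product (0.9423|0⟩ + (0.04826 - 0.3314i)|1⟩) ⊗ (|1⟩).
0.9423|01⟩ + (0.04826 - 0.3314i)|11⟩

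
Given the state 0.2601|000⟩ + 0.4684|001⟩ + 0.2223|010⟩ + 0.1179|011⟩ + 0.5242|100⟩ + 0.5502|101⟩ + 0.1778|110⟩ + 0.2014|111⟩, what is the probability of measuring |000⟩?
0.06765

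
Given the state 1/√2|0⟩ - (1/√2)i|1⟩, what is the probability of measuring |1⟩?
1/2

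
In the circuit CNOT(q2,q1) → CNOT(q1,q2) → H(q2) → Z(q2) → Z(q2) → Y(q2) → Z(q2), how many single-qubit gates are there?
5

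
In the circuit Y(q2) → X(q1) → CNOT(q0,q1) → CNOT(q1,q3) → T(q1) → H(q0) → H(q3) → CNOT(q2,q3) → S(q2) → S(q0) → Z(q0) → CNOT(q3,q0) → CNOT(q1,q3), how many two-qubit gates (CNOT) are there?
5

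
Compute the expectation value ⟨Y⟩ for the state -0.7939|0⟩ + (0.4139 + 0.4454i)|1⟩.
-0.7072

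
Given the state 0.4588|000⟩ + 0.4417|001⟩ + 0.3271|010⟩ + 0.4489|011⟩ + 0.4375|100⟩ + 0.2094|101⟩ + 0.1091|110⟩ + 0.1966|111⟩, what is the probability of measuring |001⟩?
0.1951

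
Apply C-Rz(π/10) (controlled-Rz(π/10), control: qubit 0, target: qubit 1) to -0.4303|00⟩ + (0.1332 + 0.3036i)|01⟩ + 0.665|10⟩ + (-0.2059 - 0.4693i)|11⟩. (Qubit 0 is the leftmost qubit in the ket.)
-0.4303|00⟩ + (0.1332 + 0.3036i)|01⟩ + (0.6568 - 0.104i)|10⟩ + (-0.13 - 0.4957i)|11⟩

C-Rz(π/10) leaves the control-|0⟩ kets |00⟩, |01⟩ unchanged and applies Rz(π/10) to qubit 1 on the control-|1⟩ pair (|10⟩, |11⟩).
Rz(π/10) = [[e^(−iθ/2), 0], [0, e^(iθ/2)]] with e^(±iθ/2) = cos(θ/2) ± i·sin(θ/2); θ = π/10, cos(θ/2) ≈ 0.987688, sin(θ/2) ≈ 0.156434.
With a = amp(|10⟩) = 0.665 and b = amp(|11⟩) = (-0.2059 - 0.4693i):
new amp(|10⟩) = (0.987688 - 0.156434i)·a = (0.6568 - 0.104i)
new amp(|11⟩) = (0.987688 + 0.156434i)·b = (-0.13 - 0.4957i)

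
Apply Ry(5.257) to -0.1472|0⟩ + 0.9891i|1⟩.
(0.1282 - 0.4855i)|0⟩ + (-0.07226 - 0.8617i)|1⟩

Ry(5.257) = [[cos(θ/2), −sin(θ/2)], [sin(θ/2), cos(θ/2)]]; θ = 5.257, cos(θ/2) ≈ -0.871231, sin(θ/2) ≈ 0.490874.
With a = amp(|0⟩) = -0.1472 and b = amp(|1⟩) = 0.9891i:
new amp(|0⟩) = (-0.871231)·a + (-0.490874)·b = (0.1282 - 0.4855i)
new amp(|1⟩) = (0.490874)·a + (-0.871231)·b = (-0.07226 - 0.8617i)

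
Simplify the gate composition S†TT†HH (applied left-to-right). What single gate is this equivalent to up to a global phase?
S†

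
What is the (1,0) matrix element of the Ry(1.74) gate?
0.7643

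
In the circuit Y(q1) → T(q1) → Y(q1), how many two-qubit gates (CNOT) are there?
0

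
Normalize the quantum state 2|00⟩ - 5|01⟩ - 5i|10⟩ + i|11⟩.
0.2697|00⟩ - 0.6742|01⟩ - 0.6742i|10⟩ + 0.1348i|11⟩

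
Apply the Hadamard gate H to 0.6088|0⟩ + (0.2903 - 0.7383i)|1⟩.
(0.6358 - 0.5221i)|0⟩ + (0.2252 + 0.5221i)|1⟩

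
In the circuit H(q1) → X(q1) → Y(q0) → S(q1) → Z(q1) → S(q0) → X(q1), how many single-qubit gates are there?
7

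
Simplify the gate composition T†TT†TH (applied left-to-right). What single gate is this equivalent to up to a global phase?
H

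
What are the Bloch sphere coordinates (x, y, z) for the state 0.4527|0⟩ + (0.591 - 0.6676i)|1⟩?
(0.5351, -0.6044, -0.59)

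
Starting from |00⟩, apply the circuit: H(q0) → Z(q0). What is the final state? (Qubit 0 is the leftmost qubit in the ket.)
1/√2|00⟩ - 1/√2|10⟩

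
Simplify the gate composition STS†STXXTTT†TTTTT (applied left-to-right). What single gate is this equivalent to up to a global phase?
S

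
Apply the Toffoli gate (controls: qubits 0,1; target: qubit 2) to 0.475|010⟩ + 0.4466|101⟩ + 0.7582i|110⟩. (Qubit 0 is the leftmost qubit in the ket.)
0.475|010⟩ + 0.4466|101⟩ + 0.7582i|111⟩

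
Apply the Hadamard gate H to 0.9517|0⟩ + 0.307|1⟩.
0.89|0⟩ + 0.4559|1⟩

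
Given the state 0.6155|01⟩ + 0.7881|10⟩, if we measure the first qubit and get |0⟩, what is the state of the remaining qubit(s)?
|1⟩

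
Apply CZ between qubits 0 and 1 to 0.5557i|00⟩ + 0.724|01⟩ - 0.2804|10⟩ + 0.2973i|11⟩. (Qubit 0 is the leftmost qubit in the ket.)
0.5557i|00⟩ + 0.724|01⟩ - 0.2804|10⟩ - 0.2973i|11⟩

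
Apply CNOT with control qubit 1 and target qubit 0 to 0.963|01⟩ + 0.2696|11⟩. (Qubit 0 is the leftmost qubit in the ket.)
0.2696|01⟩ + 0.963|11⟩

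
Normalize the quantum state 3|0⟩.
|0⟩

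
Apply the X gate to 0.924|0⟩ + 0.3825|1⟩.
0.3825|0⟩ + 0.924|1⟩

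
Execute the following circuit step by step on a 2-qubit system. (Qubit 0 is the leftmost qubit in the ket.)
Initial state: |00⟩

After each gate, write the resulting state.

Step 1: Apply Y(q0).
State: i|10⟩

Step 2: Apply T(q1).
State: i|10⟩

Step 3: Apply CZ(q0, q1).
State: i|10⟩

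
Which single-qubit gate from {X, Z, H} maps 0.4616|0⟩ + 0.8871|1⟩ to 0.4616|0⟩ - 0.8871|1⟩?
Z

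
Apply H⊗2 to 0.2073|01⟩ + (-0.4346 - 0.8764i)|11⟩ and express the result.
(-0.1137 - 0.4382i)|00⟩ + (0.1137 + 0.4382i)|01⟩ + (0.321 + 0.4382i)|10⟩ + (-0.321 - 0.4382i)|11⟩

H⊗2 gives amp(|y⟩) = (1/2) Σ_x (−1)^(x·y) amp(|x⟩), where x·y is the number of positions in which both x and y have a 1.
|00⟩: (0.2073 + (-0.4346 - 0.8764i))/2 = (-0.1137 - 0.4382i)
|01⟩: (-0.2073 - (-0.4346 - 0.8764i))/2 = (0.1137 + 0.4382i)
|10⟩: (0.2073 - (-0.4346 - 0.8764i))/2 = (0.321 + 0.4382i)
|11⟩: (-0.2073 + (-0.4346 - 0.8764i))/2 = (-0.321 - 0.4382i)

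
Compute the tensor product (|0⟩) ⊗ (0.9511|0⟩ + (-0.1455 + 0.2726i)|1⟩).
0.9511|00⟩ + (-0.1455 + 0.2726i)|01⟩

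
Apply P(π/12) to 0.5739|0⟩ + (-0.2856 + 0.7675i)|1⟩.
0.5739|0⟩ + (-0.4745 + 0.6674i)|1⟩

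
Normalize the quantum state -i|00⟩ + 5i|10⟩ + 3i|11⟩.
-0.169i|00⟩ + 0.8452i|10⟩ + 0.5071i|11⟩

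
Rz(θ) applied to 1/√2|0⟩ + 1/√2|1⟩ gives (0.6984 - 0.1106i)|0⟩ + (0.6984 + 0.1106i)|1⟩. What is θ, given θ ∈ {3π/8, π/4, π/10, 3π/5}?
π/10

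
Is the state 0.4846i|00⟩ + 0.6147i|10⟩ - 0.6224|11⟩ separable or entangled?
Entangled

Writing the state as a|00⟩ + b|01⟩ + c|10⟩ + d|11⟩, it is a product state iff ad − bc = 0.
Here (a, b, c, d) = (0.4846i, 0, 0.6147i, -0.6224): ad − bc = (0.4846i)(-0.6224) − (0)(0.6147i) = -0.3016i ≠ 0, so the state is entangled.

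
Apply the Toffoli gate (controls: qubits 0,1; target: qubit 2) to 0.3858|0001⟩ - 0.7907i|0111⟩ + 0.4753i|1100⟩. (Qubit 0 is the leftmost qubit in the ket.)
0.3858|0001⟩ - 0.7907i|0111⟩ + 0.4753i|1110⟩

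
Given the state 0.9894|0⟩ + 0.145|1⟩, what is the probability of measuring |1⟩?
0.02103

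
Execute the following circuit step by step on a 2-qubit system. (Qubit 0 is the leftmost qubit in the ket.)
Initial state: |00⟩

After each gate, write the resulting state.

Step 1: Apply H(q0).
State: 1/√2|00⟩ + 1/√2|10⟩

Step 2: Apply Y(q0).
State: -(1/√2)i|00⟩ + (1/√2)i|10⟩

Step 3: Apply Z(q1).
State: -(1/√2)i|00⟩ + (1/√2)i|10⟩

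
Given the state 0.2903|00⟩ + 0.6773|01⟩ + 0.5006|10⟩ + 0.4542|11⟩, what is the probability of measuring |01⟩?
0.4587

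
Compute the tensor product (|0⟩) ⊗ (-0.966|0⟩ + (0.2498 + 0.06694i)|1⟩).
-0.966|00⟩ + (0.2498 + 0.06694i)|01⟩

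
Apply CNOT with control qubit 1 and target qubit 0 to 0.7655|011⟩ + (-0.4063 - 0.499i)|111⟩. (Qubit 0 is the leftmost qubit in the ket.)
(-0.4063 - 0.499i)|011⟩ + 0.7655|111⟩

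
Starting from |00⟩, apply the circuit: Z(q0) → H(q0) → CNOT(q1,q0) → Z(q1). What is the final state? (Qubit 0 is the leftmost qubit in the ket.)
1/√2|00⟩ + 1/√2|10⟩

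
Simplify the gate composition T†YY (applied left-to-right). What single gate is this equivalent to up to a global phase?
T†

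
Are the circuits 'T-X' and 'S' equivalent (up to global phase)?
No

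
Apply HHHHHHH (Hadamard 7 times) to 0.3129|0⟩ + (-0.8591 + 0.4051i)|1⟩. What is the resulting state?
(-0.3862 + 0.2864i)|0⟩ + (0.8287 - 0.2864i)|1⟩

H² = I, so H^7 = H: a single Hadamard. With (a, b) = (0.3129, (-0.8591 + 0.4051i)), H gives ((a + b)/√2, (a − b)/√2) = ((-0.3862 + 0.2864i), (0.8287 - 0.2864i)).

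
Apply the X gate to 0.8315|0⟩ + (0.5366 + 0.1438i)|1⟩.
(0.5366 + 0.1438i)|0⟩ + 0.8315|1⟩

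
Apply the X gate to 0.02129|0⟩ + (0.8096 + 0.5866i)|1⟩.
(0.8096 + 0.5866i)|0⟩ + 0.02129|1⟩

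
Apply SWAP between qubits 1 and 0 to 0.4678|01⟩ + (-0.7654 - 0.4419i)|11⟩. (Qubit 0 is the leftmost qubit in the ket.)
0.4678|10⟩ + (-0.7654 - 0.4419i)|11⟩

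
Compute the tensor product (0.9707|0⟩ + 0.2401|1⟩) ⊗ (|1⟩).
0.9707|01⟩ + 0.2401|11⟩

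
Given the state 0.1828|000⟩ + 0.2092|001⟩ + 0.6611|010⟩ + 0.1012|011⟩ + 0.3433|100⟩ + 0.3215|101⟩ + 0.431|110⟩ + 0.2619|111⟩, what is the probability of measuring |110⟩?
0.1858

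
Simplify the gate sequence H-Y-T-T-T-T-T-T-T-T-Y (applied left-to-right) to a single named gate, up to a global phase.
H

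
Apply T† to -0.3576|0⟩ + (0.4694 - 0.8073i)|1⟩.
-0.3576|0⟩ + (-0.2389 - 0.9028i)|1⟩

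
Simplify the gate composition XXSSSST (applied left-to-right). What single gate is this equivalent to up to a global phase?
T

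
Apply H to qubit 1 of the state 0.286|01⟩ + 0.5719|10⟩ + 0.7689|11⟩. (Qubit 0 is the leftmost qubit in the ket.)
0.2022|00⟩ - 0.2022|01⟩ + 0.9481|10⟩ - 0.1393|11⟩

H on qubit 1 mixes each pair of kets that differ only in qubit 1: amplitudes (a, b) of (|…0…⟩, |…1…⟩) become ((a + b)/√2, (a − b)/√2). Kets absent from the input have amplitude 0.
(|00⟩, |01⟩): (a, b) = (0, 0.286) → (0.2022, -0.2022)
(|10⟩, |11⟩): (a, b) = (0.5719, 0.7689) → (0.9481, -0.1393)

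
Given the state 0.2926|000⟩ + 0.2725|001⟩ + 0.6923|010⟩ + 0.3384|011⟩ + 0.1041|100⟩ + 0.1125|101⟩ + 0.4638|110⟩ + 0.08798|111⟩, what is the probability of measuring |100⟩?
0.01084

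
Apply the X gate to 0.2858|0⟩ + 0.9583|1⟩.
0.9583|0⟩ + 0.2858|1⟩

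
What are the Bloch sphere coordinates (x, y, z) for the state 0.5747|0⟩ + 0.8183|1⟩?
(0.9406, 0, -0.3393)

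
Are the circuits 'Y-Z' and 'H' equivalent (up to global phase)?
No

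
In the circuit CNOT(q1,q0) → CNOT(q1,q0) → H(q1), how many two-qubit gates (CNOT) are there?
2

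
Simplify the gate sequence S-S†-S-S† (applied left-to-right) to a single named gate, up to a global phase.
I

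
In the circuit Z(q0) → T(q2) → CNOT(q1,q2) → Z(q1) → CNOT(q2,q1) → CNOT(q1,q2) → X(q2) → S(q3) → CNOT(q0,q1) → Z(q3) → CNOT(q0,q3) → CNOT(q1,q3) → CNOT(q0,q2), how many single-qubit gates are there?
6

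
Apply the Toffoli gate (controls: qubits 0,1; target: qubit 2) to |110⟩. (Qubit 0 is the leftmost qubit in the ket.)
|111⟩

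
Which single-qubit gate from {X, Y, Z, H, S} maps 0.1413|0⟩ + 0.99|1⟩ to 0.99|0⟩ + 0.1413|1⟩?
X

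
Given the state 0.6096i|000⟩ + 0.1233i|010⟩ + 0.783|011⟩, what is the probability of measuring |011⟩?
0.6131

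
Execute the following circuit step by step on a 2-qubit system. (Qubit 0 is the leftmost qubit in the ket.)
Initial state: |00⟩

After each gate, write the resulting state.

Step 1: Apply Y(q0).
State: i|10⟩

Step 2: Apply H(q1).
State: (1/√2)i|10⟩ + (1/√2)i|11⟩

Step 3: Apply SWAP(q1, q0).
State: (1/√2)i|01⟩ + (1/√2)i|11⟩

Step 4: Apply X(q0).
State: (1/√2)i|01⟩ + (1/√2)i|11⟩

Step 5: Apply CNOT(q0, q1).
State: (1/√2)i|01⟩ + (1/√2)i|10⟩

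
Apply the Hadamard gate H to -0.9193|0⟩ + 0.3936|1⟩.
-0.3717|0⟩ - 0.9284|1⟩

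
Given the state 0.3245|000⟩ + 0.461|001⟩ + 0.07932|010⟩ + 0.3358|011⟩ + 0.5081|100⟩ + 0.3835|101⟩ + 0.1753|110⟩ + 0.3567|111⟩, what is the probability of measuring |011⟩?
0.1128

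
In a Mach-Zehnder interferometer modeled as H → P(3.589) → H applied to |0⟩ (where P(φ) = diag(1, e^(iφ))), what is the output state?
(0.04921 - 0.2163i)|0⟩ + (0.9508 + 0.2163i)|1⟩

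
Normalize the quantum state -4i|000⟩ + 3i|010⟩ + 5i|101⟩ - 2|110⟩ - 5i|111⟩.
-0.45i|000⟩ + 0.3375i|010⟩ + 0.5625i|101⟩ - 0.225|110⟩ - 0.5625i|111⟩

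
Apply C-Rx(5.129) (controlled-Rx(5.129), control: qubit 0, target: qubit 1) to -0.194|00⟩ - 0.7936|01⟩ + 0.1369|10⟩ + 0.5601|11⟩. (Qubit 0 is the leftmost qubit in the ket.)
-0.194|00⟩ - 0.7936|01⟩ + (-0.1147 - 0.3056i)|10⟩ + (-0.4694 - 0.07469i)|11⟩

C-Rx(5.129) leaves the control-|0⟩ kets |00⟩, |01⟩ unchanged and applies Rx(5.129) to qubit 1 on the control-|1⟩ pair (|10⟩, |11⟩).
Rx(5.129) = [[cos(θ/2), −i·sin(θ/2)], [−i·sin(θ/2), cos(θ/2)]]; θ = 5.129, cos(θ/2) ≈ -0.838052, sin(θ/2) ≈ 0.54559.
With a = amp(|10⟩) = 0.1369 and b = amp(|11⟩) = 0.5601:
new amp(|10⟩) = (-0.838052)·a + (-0.54559i)·b = (-0.1147 - 0.3056i)
new amp(|11⟩) = (-0.54559i)·a + (-0.838052)·b = (-0.4694 - 0.07469i)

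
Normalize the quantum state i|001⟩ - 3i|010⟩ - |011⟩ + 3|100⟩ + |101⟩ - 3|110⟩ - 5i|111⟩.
0.1348i|001⟩ - 0.4045i|010⟩ - 0.1348|011⟩ + 0.4045|100⟩ + 0.1348|101⟩ - 0.4045|110⟩ - 0.6742i|111⟩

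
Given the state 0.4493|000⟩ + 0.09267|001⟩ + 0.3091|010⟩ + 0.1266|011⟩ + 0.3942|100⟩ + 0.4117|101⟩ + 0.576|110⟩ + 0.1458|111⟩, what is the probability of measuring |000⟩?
0.2019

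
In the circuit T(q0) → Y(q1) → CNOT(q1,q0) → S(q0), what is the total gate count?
4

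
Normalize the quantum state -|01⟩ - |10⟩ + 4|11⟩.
-0.2357|01⟩ - 0.2357|10⟩ + 0.9428|11⟩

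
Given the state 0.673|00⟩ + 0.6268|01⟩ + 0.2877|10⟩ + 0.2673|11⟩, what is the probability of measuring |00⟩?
0.4529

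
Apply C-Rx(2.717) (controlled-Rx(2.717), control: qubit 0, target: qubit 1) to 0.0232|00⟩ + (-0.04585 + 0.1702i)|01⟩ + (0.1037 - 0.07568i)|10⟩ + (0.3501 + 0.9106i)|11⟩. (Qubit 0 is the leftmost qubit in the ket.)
0.0232|00⟩ + (-0.04585 + 0.1702i)|01⟩ + (0.912 - 0.3582i)|10⟩ + (-0.0002131 + 0.0905i)|11⟩

C-Rx(2.717) leaves the control-|0⟩ kets |00⟩, |01⟩ unchanged and applies Rx(2.717) to qubit 1 on the control-|1⟩ pair (|10⟩, |11⟩).
Rx(2.717) = [[cos(θ/2), −i·sin(θ/2)], [−i·sin(θ/2), cos(θ/2)]]; θ = 2.717, cos(θ/2) ≈ 0.210705, sin(θ/2) ≈ 0.97755.
With a = amp(|10⟩) = (0.1037 - 0.07568i) and b = amp(|11⟩) = (0.3501 + 0.9106i):
new amp(|10⟩) = (0.210705)·a + (-0.97755i)·b = (0.912 - 0.3582i)
new amp(|11⟩) = (-0.97755i)·a + (0.210705)·b = (-0.0002131 + 0.0905i)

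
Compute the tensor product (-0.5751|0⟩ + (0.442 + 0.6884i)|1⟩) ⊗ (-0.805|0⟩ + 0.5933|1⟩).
0.463|00⟩ - 0.3412|01⟩ + (-0.3558 - 0.5542i)|10⟩ + (0.2622 + 0.4084i)|11⟩

amp(|b₁b₂…⟩) = product of the factor amplitudes for bits b₁, b₂, …; only kets whose every factor amplitude is nonzero survive.
|00⟩: (-0.5751)(-0.805) = 0.463
|01⟩: (-0.5751)(0.5933) = -0.3412
|10⟩: (0.442 + 0.6884i)(-0.805) = (-0.3558 - 0.5542i)
|11⟩: (0.442 + 0.6884i)(0.5933) = (0.2622 + 0.4084i)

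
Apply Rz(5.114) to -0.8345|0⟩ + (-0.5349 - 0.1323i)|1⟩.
(0.6959 + 0.4605i)|0⟩ + (0.5191 - 0.1849i)|1⟩

Rz(5.114) = [[e^(−iθ/2), 0], [0, e^(iθ/2)]] with e^(±iθ/2) = cos(θ/2) ± i·sin(θ/2); θ = 5.114, cos(θ/2) ≈ -0.833937, sin(θ/2) ≈ 0.55186.
With a = amp(|0⟩) = -0.8345 and b = amp(|1⟩) = (-0.5349 - 0.1323i):
new amp(|0⟩) = (-0.833937 - 0.55186i)·a = (0.6959 + 0.4605i)
new amp(|1⟩) = (-0.833937 + 0.55186i)·b = (0.5191 - 0.1849i)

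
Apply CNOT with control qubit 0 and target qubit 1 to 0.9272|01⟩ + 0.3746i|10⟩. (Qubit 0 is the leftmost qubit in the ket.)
0.9272|01⟩ + 0.3746i|11⟩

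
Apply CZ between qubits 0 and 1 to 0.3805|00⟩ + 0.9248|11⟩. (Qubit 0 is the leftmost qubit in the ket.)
0.3805|00⟩ - 0.9248|11⟩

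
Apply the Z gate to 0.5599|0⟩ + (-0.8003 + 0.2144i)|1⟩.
0.5599|0⟩ + (0.8003 - 0.2144i)|1⟩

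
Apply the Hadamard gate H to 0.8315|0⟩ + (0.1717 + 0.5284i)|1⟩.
(0.7094 + 0.3736i)|0⟩ + (0.4665 - 0.3736i)|1⟩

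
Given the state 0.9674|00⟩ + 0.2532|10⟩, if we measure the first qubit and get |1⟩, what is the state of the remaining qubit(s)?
|0⟩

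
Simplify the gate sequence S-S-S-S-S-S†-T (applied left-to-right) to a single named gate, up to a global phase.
T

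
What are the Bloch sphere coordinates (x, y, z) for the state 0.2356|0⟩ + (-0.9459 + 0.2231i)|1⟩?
(-0.4457, 0.1051, -0.889)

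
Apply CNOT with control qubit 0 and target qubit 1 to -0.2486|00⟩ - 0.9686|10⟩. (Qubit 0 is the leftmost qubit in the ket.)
-0.2486|00⟩ - 0.9686|11⟩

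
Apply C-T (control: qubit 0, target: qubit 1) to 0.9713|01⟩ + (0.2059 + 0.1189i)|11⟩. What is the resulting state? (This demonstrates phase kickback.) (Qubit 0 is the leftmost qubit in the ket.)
0.9713|01⟩ + (0.06152 + 0.2297i)|11⟩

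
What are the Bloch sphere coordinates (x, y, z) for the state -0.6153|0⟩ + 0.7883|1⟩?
(-0.9701, 0, -0.2428)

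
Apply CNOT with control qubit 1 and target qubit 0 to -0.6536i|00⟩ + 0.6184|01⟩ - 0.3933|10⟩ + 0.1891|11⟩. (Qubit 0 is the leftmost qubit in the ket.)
-0.6536i|00⟩ + 0.1891|01⟩ - 0.3933|10⟩ + 0.6184|11⟩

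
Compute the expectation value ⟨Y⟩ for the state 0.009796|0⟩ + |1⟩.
0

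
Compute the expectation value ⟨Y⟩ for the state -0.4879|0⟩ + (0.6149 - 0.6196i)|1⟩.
0.6046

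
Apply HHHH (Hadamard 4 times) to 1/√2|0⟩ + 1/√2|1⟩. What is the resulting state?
1/√2|0⟩ + 1/√2|1⟩

H² = I, so an even number of Hadamards cancels: H^4 = I and the state is unchanged.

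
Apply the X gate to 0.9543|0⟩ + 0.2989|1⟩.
0.2989|0⟩ + 0.9543|1⟩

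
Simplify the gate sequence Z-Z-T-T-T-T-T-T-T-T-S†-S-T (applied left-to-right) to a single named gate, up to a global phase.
T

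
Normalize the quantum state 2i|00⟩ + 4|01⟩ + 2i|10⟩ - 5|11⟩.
0.2857i|00⟩ + 0.5714|01⟩ + 0.2857i|10⟩ - 0.7143|11⟩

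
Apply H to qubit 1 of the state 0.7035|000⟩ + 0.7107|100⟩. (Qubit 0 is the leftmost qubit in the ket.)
0.4974|000⟩ + 0.4974|010⟩ + 0.5025|100⟩ + 0.5025|110⟩

H on qubit 1 mixes each pair of kets that differ only in qubit 1: amplitudes (a, b) of (|…0…⟩, |…1…⟩) become ((a + b)/√2, (a − b)/√2). Kets absent from the input have amplitude 0.
(|000⟩, |010⟩): (a, b) = (0.7035, 0) → (0.4974, 0.4974)
(|100⟩, |110⟩): (a, b) = (0.7107, 0) → (0.5025, 0.5025)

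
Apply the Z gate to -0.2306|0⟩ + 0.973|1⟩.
-0.2306|0⟩ - 0.973|1⟩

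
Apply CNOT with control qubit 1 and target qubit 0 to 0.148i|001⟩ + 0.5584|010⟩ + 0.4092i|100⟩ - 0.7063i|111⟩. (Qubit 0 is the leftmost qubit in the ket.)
0.148i|001⟩ - 0.7063i|011⟩ + 0.4092i|100⟩ + 0.5584|110⟩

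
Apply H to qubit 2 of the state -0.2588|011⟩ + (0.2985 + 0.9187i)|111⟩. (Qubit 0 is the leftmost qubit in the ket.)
-0.183|010⟩ + 0.183|011⟩ + (0.2111 + 0.6496i)|110⟩ + (-0.2111 - 0.6496i)|111⟩

H on qubit 2 mixes each pair of kets that differ only in qubit 2: amplitudes (a, b) of (|…0…⟩, |…1…⟩) become ((a + b)/√2, (a − b)/√2). Kets absent from the input have amplitude 0.
(|010⟩, |011⟩): (a, b) = (0, -0.2588) → (-0.183, 0.183)
(|110⟩, |111⟩): (a, b) = (0, (0.2985 + 0.9187i)) → ((0.2111 + 0.6496i), (-0.2111 - 0.6496i))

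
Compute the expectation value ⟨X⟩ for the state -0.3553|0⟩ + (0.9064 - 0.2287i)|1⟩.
-0.6441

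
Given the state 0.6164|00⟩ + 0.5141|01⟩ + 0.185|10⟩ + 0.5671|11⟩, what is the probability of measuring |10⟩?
0.03423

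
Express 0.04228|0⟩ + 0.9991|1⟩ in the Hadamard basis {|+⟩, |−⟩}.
0.7364|+⟩ - 0.6766|−⟩

With |ψ⟩ = α|0⟩ + β|1⟩, the Hadamard-basis coefficients are ⟨+|ψ⟩ = (α + β)/√2 and ⟨−|ψ⟩ = (α − β)/√2.
Here α = 0.04228, β = 0.9991: (α + β)/√2 = 0.7364, (α − β)/√2 = -0.6766.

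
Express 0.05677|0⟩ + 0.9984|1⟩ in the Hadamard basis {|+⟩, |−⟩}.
0.7461|+⟩ - 0.6658|−⟩

With |ψ⟩ = α|0⟩ + β|1⟩, the Hadamard-basis coefficients are ⟨+|ψ⟩ = (α + β)/√2 and ⟨−|ψ⟩ = (α − β)/√2.
Here α = 0.05677, β = 0.9984: (α + β)/√2 = 0.7461, (α − β)/√2 = -0.6658.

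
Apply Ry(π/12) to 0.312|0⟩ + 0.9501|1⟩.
0.1853|0⟩ + 0.9827|1⟩

Ry(π/12) = [[cos(θ/2), −sin(θ/2)], [sin(θ/2), cos(θ/2)]]; θ = π/12, cos(θ/2) ≈ 0.991445, sin(θ/2) ≈ 0.130526.
With a = amp(|0⟩) = 0.312 and b = amp(|1⟩) = 0.9501:
new amp(|0⟩) = (0.991445)·a + (-0.130526)·b = 0.1853
new amp(|1⟩) = (0.130526)·a + (0.991445)·b = 0.9827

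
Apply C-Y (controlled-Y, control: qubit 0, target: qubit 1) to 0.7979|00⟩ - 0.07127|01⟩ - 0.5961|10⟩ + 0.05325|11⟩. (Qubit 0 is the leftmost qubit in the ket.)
0.7979|00⟩ - 0.07127|01⟩ - 0.05325i|10⟩ - 0.5961i|11⟩

C-Y leaves the control-|0⟩ kets |00⟩, |01⟩ unchanged and applies Y to qubit 1 on the control-|1⟩ pair (|10⟩, |11⟩).
Y = [[0, -i], [i, 0]].
With a = amp(|10⟩) = -0.5961 and b = amp(|11⟩) = 0.05325:
new amp(|10⟩) = (-i)·b = -0.05325i
new amp(|11⟩) = (i)·a = -0.5961i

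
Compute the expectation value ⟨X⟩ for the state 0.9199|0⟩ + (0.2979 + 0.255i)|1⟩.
0.5481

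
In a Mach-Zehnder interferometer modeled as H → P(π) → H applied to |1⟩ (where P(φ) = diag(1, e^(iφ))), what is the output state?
|0⟩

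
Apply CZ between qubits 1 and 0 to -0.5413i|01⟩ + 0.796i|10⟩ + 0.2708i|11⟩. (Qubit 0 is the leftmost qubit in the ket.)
-0.5413i|01⟩ + 0.796i|10⟩ - 0.2708i|11⟩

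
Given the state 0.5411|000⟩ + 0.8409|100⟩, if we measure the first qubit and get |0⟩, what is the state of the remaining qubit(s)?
|00⟩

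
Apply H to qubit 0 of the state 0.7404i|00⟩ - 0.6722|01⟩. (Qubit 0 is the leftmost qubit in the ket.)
0.5235i|00⟩ - 0.4753|01⟩ + 0.5235i|10⟩ - 0.4753|11⟩

H on qubit 0 mixes each pair of kets that differ only in qubit 0: amplitudes (a, b) of (|…0…⟩, |…1…⟩) become ((a + b)/√2, (a − b)/√2). Kets absent from the input have amplitude 0.
(|00⟩, |10⟩): (a, b) = (0.7404i, 0) → (0.5235i, 0.5235i)
(|01⟩, |11⟩): (a, b) = (-0.6722, 0) → (-0.4753, -0.4753)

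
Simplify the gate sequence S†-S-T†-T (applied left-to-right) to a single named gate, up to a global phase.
I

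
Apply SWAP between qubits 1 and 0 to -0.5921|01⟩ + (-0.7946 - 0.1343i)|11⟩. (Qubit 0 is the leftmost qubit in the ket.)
-0.5921|10⟩ + (-0.7946 - 0.1343i)|11⟩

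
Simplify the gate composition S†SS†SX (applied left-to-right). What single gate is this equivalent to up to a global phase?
X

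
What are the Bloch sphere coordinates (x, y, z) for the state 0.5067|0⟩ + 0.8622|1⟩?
(0.8738, 0, -0.4866)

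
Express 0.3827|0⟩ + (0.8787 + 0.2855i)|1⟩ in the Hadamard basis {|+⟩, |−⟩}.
(0.8919 + 0.2019i)|+⟩ + (-0.3507 - 0.2019i)|−⟩

With |ψ⟩ = α|0⟩ + β|1⟩, the Hadamard-basis coefficients are ⟨+|ψ⟩ = (α + β)/√2 and ⟨−|ψ⟩ = (α − β)/√2.
Here α = 0.3827, β = (0.8787 + 0.2855i): (α + β)/√2 = (0.8919 + 0.2019i), (α − β)/√2 = (-0.3507 - 0.2019i).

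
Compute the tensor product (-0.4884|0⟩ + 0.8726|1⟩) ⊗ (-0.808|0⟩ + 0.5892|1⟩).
0.3946|00⟩ - 0.2878|01⟩ - 0.7051|10⟩ + 0.5141|11⟩

amp(|b₁b₂…⟩) = product of the factor amplitudes for bits b₁, b₂, …; only kets whose every factor amplitude is nonzero survive.
|00⟩: (-0.4884)(-0.808) = 0.3946
|01⟩: (-0.4884)(0.5892) = -0.2878
|10⟩: (0.8726)(-0.808) = -0.7051
|11⟩: (0.8726)(0.5892) = 0.5141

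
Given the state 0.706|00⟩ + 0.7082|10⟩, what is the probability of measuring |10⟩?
0.5015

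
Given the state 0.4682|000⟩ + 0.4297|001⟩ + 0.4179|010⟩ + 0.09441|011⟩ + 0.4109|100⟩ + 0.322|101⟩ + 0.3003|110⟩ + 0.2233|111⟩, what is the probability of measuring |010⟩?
0.1746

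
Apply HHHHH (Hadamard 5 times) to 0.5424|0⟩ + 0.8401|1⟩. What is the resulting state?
0.9776|0⟩ - 0.2105|1⟩

H² = I, so H^5 = H: a single Hadamard. With (a, b) = (0.5424, 0.8401), H gives ((a + b)/√2, (a − b)/√2) = (0.9776, -0.2105).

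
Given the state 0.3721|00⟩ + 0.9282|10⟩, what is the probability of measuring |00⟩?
0.1385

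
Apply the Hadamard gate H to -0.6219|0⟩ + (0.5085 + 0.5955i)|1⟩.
(-0.08019 + 0.4211i)|0⟩ + (-0.7993 - 0.4211i)|1⟩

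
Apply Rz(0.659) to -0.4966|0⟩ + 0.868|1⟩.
(-0.4699 + 0.1607i)|0⟩ + (0.8213 + 0.2809i)|1⟩

Rz(0.659) = [[e^(−iθ/2), 0], [0, e^(iθ/2)]] with e^(±iθ/2) = cos(θ/2) ± i·sin(θ/2); θ = 0.659, cos(θ/2) ≈ 0.946204, sin(θ/2) ≈ 0.32357.
With a = amp(|0⟩) = -0.4966 and b = amp(|1⟩) = 0.868:
new amp(|0⟩) = (0.946204 - 0.32357i)·a = (-0.4699 + 0.1607i)
new amp(|1⟩) = (0.946204 + 0.32357i)·b = (0.8213 + 0.2809i)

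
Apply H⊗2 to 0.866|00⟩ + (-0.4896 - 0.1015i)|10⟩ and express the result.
(0.1882 - 0.05075i)|00⟩ + (0.1882 - 0.05075i)|01⟩ + (0.6778 + 0.05075i)|10⟩ + (0.6778 + 0.05075i)|11⟩

H⊗2 gives amp(|y⟩) = (1/2) Σ_x (−1)^(x·y) amp(|x⟩), where x·y is the number of positions in which both x and y have a 1.
|00⟩: (0.866 + (-0.4896 - 0.1015i))/2 = (0.1882 - 0.05075i)
|01⟩: (0.866 + (-0.4896 - 0.1015i))/2 = (0.1882 - 0.05075i)
|10⟩: (0.866 - (-0.4896 - 0.1015i))/2 = (0.6778 + 0.05075i)
|11⟩: (0.866 - (-0.4896 - 0.1015i))/2 = (0.6778 + 0.05075i)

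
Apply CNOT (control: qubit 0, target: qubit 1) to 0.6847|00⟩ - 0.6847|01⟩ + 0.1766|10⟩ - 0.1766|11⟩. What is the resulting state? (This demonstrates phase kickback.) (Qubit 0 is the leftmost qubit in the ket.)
0.6847|00⟩ - 0.6847|01⟩ - 0.1766|10⟩ + 0.1766|11⟩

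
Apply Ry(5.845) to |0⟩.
-0.9761|0⟩ + 0.2173|1⟩

Ry(5.845) = [[cos(θ/2), −sin(θ/2)], [sin(θ/2), cos(θ/2)]]; θ = 5.845, cos(θ/2) ≈ -0.976095, sin(θ/2) ≈ 0.217344.
With a = amp(|0⟩) = 1 and b = amp(|1⟩) = 0:
new amp(|0⟩) = (-0.976095)·a + (-0.217344)·b = -0.9761
new amp(|1⟩) = (0.217344)·a + (-0.976095)·b = 0.2173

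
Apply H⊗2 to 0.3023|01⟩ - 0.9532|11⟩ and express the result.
-0.3255|00⟩ + 0.3255|01⟩ + 0.6278|10⟩ - 0.6278|11⟩

H⊗2 gives amp(|y⟩) = (1/2) Σ_x (−1)^(x·y) amp(|x⟩), where x·y is the number of positions in which both x and y have a 1.
|00⟩: (0.3023 - 0.9532)/2 = -0.3255
|01⟩: (-0.3023 + 0.9532)/2 = 0.3255
|10⟩: (0.3023 + 0.9532)/2 = 0.6278
|11⟩: (-0.3023 - 0.9532)/2 = -0.6278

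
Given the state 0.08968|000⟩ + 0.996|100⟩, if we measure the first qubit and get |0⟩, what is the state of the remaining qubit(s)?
|00⟩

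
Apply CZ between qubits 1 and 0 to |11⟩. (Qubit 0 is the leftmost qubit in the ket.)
-|11⟩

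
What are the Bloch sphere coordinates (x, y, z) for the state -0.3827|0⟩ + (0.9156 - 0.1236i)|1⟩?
(-0.7008, 0.0946, -0.7071)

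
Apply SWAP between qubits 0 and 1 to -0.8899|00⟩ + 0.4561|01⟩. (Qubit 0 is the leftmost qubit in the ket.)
-0.8899|00⟩ + 0.4561|10⟩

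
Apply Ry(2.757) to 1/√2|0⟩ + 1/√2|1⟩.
-0.5589|0⟩ + 0.8292|1⟩

Ry(2.757) = [[cos(θ/2), −sin(θ/2)], [sin(θ/2), cos(θ/2)]]; θ = 2.757, cos(θ/2) ≈ 0.191113, sin(θ/2) ≈ 0.981568.
With a = amp(|0⟩) = 1/√2 and b = amp(|1⟩) = 1/√2:
new amp(|0⟩) = (0.191113)·a + (-0.981568)·b = -0.5589
new amp(|1⟩) = (0.981568)·a + (0.191113)·b = 0.8292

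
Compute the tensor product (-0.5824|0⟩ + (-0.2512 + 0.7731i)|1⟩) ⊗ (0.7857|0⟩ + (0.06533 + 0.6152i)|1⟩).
-0.4576|00⟩ + (-0.03805 - 0.3583i)|01⟩ + (-0.1974 + 0.6074i)|10⟩ + (-0.492 - 0.104i)|11⟩

amp(|b₁b₂…⟩) = product of the factor amplitudes for bits b₁, b₂, …; only kets whose every factor amplitude is nonzero survive.
|00⟩: (-0.5824)(0.7857) = -0.4576
|01⟩: (-0.5824)(0.06533 + 0.6152i) = (-0.03805 - 0.3583i)
|10⟩: (-0.2512 + 0.7731i)(0.7857) = (-0.1974 + 0.6074i)
|11⟩: (-0.2512 + 0.7731i)(0.06533 + 0.6152i) = (-0.492 - 0.104i)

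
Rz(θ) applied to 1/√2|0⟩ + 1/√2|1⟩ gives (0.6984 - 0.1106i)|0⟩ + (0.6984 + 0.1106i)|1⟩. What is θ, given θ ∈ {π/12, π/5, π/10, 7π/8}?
π/10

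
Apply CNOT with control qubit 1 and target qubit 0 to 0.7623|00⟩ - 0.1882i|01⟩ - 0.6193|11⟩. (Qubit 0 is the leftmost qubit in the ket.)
0.7623|00⟩ - 0.6193|01⟩ - 0.1882i|11⟩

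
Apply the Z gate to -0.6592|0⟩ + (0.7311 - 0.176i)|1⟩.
-0.6592|0⟩ + (-0.7311 + 0.176i)|1⟩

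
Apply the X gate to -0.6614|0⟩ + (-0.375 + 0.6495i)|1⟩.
(-0.375 + 0.6495i)|0⟩ - 0.6614|1⟩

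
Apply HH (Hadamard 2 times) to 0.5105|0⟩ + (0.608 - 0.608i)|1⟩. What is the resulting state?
0.5105|0⟩ + (0.608 - 0.608i)|1⟩

H² = I, so an even number of Hadamards cancels: H^2 = I and the state is unchanged.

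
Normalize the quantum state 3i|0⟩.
i|0⟩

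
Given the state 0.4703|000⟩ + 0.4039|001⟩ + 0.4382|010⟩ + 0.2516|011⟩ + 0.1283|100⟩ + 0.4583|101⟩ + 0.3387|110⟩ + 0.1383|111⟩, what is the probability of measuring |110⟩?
0.1147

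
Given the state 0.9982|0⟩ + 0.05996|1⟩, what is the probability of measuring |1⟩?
0.003595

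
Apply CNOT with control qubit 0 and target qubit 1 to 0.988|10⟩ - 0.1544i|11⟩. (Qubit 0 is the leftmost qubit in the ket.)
-0.1544i|10⟩ + 0.988|11⟩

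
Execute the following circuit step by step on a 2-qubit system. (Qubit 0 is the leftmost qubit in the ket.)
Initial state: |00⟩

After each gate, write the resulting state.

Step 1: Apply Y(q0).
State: i|10⟩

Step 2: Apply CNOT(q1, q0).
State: i|10⟩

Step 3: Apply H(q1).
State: (1/√2)i|10⟩ + (1/√2)i|11⟩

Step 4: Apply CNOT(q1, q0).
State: (1/√2)i|01⟩ + (1/√2)i|10⟩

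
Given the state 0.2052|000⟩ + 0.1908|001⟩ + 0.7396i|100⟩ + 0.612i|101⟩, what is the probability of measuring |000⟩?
0.04211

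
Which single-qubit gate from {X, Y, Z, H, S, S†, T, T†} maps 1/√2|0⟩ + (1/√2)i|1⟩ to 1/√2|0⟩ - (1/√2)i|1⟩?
Z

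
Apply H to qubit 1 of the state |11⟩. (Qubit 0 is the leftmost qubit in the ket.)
1/√2|10⟩ - 1/√2|11⟩

H on qubit 1 mixes each pair of kets that differ only in qubit 1: amplitudes (a, b) of (|…0…⟩, |…1…⟩) become ((a + b)/√2, (a − b)/√2). Kets absent from the input have amplitude 0.
(|10⟩, |11⟩): (a, b) = (0, 1) → (1/√2, -1/√2)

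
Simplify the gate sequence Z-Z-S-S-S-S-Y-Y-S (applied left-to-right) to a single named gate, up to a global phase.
S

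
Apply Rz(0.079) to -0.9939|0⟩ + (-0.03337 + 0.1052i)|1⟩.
(-0.9931 + 0.03925i)|0⟩ + (-0.0375 + 0.1038i)|1⟩

Rz(0.079) = [[e^(−iθ/2), 0], [0, e^(iθ/2)]] with e^(±iθ/2) = cos(θ/2) ± i·sin(θ/2); θ = 0.079, cos(θ/2) ≈ 0.99922, sin(θ/2) ≈ 0.0394897.
With a = amp(|0⟩) = -0.9939 and b = amp(|1⟩) = (-0.03337 + 0.1052i):
new amp(|0⟩) = (0.99922 - 0.0394897i)·a = (-0.9931 + 0.03925i)
new amp(|1⟩) = (0.99922 + 0.0394897i)·b = (-0.0375 + 0.1038i)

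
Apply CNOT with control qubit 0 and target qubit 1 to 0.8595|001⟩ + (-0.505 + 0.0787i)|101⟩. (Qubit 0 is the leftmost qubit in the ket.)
0.8595|001⟩ + (-0.505 + 0.0787i)|111⟩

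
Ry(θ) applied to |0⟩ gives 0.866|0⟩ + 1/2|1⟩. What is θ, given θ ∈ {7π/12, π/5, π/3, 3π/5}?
π/3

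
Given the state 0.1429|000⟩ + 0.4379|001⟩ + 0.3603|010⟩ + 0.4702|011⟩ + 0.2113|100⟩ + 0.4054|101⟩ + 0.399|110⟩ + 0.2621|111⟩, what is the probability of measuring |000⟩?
0.02042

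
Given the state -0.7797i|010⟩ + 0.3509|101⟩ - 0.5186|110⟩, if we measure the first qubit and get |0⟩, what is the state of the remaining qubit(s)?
-i|10⟩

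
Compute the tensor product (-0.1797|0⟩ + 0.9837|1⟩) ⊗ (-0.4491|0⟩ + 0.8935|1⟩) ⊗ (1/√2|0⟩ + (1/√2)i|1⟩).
0.05707|000⟩ + 0.05707i|001⟩ - 0.1135|010⟩ - 0.1135i|011⟩ - 0.3124|100⟩ - 0.3124i|101⟩ + 0.6215|110⟩ + 0.6215i|111⟩

amp(|b₁b₂…⟩) = product of the factor amplitudes for bits b₁, b₂, …; only kets whose every factor amplitude is nonzero survive.
|000⟩: (-0.1797)(-0.4491)(1/√2) = 0.05707
|001⟩: (-0.1797)(-0.4491)((1/√2)i) = 0.05707i
|010⟩: (-0.1797)(0.8935)(1/√2) = -0.1135
|011⟩: (-0.1797)(0.8935)((1/√2)i) = -0.1135i
|100⟩: (0.9837)(-0.4491)(1/√2) = -0.3124
|101⟩: (0.9837)(-0.4491)((1/√2)i) = -0.3124i
|110⟩: (0.9837)(0.8935)(1/√2) = 0.6215
|111⟩: (0.9837)(0.8935)((1/√2)i) = 0.6215i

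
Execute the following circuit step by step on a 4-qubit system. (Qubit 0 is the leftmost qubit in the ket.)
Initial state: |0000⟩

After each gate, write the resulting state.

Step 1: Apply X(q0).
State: |1000⟩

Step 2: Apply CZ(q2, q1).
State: |1000⟩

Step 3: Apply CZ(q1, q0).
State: |1000⟩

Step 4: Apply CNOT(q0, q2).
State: |1010⟩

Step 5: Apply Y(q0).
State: -i|0010⟩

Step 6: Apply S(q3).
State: -i|0010⟩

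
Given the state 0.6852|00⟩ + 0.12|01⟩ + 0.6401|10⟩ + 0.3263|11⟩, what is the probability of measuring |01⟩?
0.0144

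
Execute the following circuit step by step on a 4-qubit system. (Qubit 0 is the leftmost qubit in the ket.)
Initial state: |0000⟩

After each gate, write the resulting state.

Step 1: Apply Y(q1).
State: i|0100⟩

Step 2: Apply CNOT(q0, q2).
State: i|0100⟩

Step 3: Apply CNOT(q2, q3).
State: i|0100⟩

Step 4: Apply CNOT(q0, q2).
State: i|0100⟩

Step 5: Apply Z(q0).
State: i|0100⟩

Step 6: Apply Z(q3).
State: i|0100⟩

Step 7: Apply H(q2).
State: (1/√2)i|0100⟩ + (1/√2)i|0110⟩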